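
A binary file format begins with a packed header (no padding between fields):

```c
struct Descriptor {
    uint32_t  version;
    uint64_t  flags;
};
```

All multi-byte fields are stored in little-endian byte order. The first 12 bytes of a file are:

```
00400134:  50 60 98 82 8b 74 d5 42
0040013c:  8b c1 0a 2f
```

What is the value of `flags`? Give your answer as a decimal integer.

3389734473415619723

`flags` follows `version` (4 bytes), so it starts at byte offset 4 and occupies 8 bytes.
Bytes at offsets 4..11: 8B 74 D5 42 8B C1 0A 2F.
Little-endian stores the least-significant byte at the lowest address.
Reassemble most-significant byte first: 2F 0A C1 8B 42 D5 74 8B → 0x2F0AC18B42D5748B.
0x2F0AC18B42D5748B = 3389734473415619723.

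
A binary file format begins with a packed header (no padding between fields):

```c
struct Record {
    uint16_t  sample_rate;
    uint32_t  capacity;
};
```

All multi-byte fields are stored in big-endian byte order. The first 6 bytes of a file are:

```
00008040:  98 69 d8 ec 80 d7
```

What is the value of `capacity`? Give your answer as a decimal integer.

`capacity` follows `sample_rate` (2 bytes), so it starts at byte offset 2 and occupies 4 bytes.
Bytes at offsets 2..5: D8 EC 80 D7.
Big-endian: lowest address holds the most-significant byte.
The bytes are already most-significant first: 0xD8EC80D7.
0xD8EC80D7 = 3639378135.

3639378135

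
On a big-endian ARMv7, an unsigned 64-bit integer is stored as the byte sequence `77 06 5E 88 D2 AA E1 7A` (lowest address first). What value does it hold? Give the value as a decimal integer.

8576646482116665722

Big-endian: lowest address holds the most-significant byte.
The bytes are already most-significant first: 0x77065E88D2AAE17A.
0x77065E88D2AAE17A = 8576646482116665722.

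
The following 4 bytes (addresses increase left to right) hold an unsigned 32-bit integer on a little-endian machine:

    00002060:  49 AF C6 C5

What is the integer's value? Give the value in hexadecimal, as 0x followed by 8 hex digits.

0xC5C6AF49

Little-endian stores the least-significant byte at the lowest address.
Reassemble most-significant byte first: C5 C6 AF 49 → 0xC5C6AF49.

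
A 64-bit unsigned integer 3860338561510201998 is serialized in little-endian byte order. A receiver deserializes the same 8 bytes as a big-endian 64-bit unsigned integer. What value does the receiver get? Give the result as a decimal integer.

3860338561510201998 in 64-bit hexadecimal is 0x3592AD77FF8EDA8E.
Stored little-endian, the bytes at ascending addresses are 8E DA 8E FF 77 AD 92 35.
Read back as big-endian, the last byte is least significant, giving 0x8EDA8EFF77AD9235.
0x8EDA8EFF77AD9235 = 10293697126184358453.

10293697126184358453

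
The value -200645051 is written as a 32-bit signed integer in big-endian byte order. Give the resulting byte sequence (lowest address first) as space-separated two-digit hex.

F4 0A 66 45

Two's complement of -200645051 in 32 bits: 200645051 = 0x0BF599BB; invert → 0xF40A6644; add 1 → 0xF40A6645.
Split into bytes (most-significant first): F4 0A 66 45.
Big-endian stores the most-significant byte at the lowest address.
So the memory order matches the most-significant-first order: F4 0A 66 45.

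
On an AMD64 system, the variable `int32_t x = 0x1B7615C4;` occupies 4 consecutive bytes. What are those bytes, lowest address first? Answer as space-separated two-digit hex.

C4 15 76 1B

Split into bytes (most-significant first): 1B 76 15 C4.
In little-endian order the low byte comes first in memory.
So at ascending addresses the bytes are C4 15 76 1B.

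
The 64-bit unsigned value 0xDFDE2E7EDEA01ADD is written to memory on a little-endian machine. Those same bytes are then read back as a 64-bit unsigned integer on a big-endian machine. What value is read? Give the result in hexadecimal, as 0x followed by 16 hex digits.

Stored little-endian, the bytes at ascending addresses are DD 1A A0 DE 7E 2E DE DF.
Read back as big-endian, the last byte is least significant, giving 0xDD1AA0DE7E2EDEDF.

0xDD1AA0DE7E2EDEDF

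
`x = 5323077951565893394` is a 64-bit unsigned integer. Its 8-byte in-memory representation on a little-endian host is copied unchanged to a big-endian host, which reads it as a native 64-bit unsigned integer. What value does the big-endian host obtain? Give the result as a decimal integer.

5323077951565893394 in 64-bit hexadecimal is 0x49DF5F31AECC8F12.
Stored little-endian, the bytes at ascending addresses are 12 8F CC AE 31 5F DF 49.
Read back as big-endian, the last byte is least significant, giving 0x128FCCAE315FDF49.
0x128FCCAE315FDF49 = 1337512662877069129.

1337512662877069129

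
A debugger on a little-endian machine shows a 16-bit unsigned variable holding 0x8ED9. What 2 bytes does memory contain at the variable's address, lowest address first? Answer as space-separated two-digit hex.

Split into bytes (most-significant first): 8E D9.
Little-endian: lowest address holds the least-significant byte.
So at ascending addresses the bytes are D9 8E.

D9 8E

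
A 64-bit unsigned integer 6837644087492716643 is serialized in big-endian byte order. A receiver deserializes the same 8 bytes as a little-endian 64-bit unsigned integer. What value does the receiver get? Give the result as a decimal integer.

6837644087492716643 in 64-bit hexadecimal is 0x5EE43111F78DA863.
Stored big-endian, the bytes at ascending addresses are 5E E4 31 11 F7 8D A8 63.
Read back as little-endian, the first byte is least significant, giving 0x63A88DF71131E45E.
0x63A88DF71131E45E = 7181145698127176798.

7181145698127176798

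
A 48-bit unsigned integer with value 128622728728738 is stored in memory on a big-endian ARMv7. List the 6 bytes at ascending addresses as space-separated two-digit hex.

128622728728738 in hexadecimal, padded to 48 bits, is 0x74FB500E50A2.
Split into bytes (most-significant first): 74 FB 50 0E 50 A2.
Big-endian: lowest address holds the most-significant byte.
So the memory order matches the most-significant-first order: 74 FB 50 0E 50 A2.

74 FB 50 0E 50 A2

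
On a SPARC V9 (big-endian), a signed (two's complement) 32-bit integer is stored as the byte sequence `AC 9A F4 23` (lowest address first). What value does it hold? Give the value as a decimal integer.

-1399131101

Big-endian stores the most-significant byte at the lowest address.
The bytes are already most-significant first: 0xAC9AF423.
Top bit is set, so as a signed 32-bit value this is 0xAC9AF423 − 2^32 = -1399131101.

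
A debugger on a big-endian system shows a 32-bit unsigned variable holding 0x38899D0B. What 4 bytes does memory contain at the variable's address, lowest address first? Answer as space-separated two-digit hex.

38 89 9D 0B

Split into bytes (most-significant first): 38 89 9D 0B.
Big-endian stores the most-significant byte at the lowest address.
So the memory order matches the most-significant-first order: 38 89 9D 0B.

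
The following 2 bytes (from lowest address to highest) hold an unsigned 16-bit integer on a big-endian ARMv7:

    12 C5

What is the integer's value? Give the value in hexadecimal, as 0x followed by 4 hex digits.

In big-endian order the high byte comes first in memory.
The bytes are already most-significant first: 0x12C5.

0x12C5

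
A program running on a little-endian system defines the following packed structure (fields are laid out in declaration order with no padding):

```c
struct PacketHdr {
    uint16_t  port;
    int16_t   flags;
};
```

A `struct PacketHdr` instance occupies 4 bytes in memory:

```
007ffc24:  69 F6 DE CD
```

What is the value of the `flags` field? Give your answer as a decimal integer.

`flags` follows `port` (2 bytes), so it starts at byte offset 2 and occupies 2 bytes.
Bytes at offsets 2..3: DE CD.
In little-endian order the low byte comes first in memory.
Reassemble most-significant byte first: CD DE → 0xCDDE.
Top bit is set, so as a signed 16-bit value this is 0xCDDE − 2^16 = -12834.

-12834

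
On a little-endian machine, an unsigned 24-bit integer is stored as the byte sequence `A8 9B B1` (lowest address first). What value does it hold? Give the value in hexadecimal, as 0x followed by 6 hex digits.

Little-endian stores the least-significant byte at the lowest address.
Reassemble most-significant byte first: B1 9B A8 → 0xB19BA8.

0xB19BA8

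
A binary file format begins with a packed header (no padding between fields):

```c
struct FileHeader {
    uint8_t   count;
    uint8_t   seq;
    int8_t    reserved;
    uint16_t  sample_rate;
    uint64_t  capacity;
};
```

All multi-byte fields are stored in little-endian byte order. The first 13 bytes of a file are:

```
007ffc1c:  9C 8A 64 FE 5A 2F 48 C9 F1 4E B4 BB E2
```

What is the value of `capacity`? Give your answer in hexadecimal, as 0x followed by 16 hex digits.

`capacity` follows `count` (1 B), `seq` (1 B), `reserved` (1 B), `sample_rate` (2 B), so it starts at offset 1 + 1 + 1 + 2 = 5 and occupies 8 bytes.
Bytes at offsets 5..12: 2F 48 C9 F1 4E B4 BB E2.
Little-endian: lowest address holds the least-significant byte.
Reassemble most-significant byte first: E2 BB B4 4E F1 C9 48 2F → 0xE2BBB44EF1C9482F.

0xE2BBB44EF1C9482F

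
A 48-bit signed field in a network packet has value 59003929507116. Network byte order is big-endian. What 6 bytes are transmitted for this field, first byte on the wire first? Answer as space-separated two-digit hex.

59003929507116 in hexadecimal, padded to 48 bits, is 0x35A9EC42352C.
Split into bytes (most-significant first): 35 A9 EC 42 35 2C.
Big-endian: lowest address holds the most-significant byte.
So the memory order matches the most-significant-first order: 35 A9 EC 42 35 2C.

35 A9 EC 42 35 2C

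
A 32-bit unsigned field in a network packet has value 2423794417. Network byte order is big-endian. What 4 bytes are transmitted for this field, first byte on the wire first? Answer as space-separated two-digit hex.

90 78 2A F1

2423794417 in hexadecimal, padded to 32 bits, is 0x90782AF1.
Split into bytes (most-significant first): 90 78 2A F1.
Big-endian stores the most-significant byte at the lowest address.
So the memory order matches the most-significant-first order: 90 78 2A F1.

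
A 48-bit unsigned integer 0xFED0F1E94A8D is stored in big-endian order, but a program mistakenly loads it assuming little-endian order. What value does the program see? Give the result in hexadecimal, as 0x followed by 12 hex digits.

Stored big-endian, the bytes at ascending addresses are FE D0 F1 E9 4A 8D.
Read back as little-endian, the first byte is least significant, giving 0x8D4AE9F1D0FE.

0x8D4AE9F1D0FE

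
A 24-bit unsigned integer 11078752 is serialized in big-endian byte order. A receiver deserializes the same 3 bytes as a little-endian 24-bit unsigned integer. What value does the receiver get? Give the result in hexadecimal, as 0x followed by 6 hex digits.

0x600CA9

11078752 in 24-bit hexadecimal is 0xA90C60.
Stored big-endian, the bytes at ascending addresses are A9 0C 60.
Read back as little-endian, the first byte is least significant, giving 0x600CA9.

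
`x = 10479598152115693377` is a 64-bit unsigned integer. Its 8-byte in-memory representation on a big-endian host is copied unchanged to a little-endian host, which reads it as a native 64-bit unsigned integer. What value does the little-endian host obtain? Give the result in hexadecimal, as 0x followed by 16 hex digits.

0x4127B2FDFE026F91

10479598152115693377 in 64-bit hexadecimal is 0x916F02FEFDB22741.
Stored big-endian, the bytes at ascending addresses are 91 6F 02 FE FD B2 27 41.
Read back as little-endian, the first byte is least significant, giving 0x4127B2FDFE026F91.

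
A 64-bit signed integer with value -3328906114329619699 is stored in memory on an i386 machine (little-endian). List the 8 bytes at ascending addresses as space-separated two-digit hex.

0D D3 C1 BC 86 59 CD D1

Two's complement of -3328906114329619699 in 64 bits: 3328906114329619699 = 0x2E32A679433E2CF3; invert → 0xD1CD5986BCC1D30C; add 1 → 0xD1CD5986BCC1D30D.
Split into bytes (most-significant first): D1 CD 59 86 BC C1 D3 0D.
In little-endian order the low byte comes first in memory.
So at ascending addresses the bytes are 0D D3 C1 BC 86 59 CD D1.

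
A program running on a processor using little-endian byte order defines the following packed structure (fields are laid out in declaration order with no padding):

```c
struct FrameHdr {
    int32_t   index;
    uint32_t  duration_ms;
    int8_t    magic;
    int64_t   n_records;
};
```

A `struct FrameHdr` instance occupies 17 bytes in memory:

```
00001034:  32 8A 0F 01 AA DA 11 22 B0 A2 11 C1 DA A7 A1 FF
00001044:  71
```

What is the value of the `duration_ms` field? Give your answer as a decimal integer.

`duration_ms` follows `index` (4 bytes), so it starts at byte offset 4 and occupies 4 bytes.
Bytes at offsets 4..7: AA DA 11 22.
Little-endian stores the least-significant byte at the lowest address.
Reassemble most-significant byte first: 22 11 DA AA → 0x2211DAAA.
0x2211DAAA = 571595434.

571595434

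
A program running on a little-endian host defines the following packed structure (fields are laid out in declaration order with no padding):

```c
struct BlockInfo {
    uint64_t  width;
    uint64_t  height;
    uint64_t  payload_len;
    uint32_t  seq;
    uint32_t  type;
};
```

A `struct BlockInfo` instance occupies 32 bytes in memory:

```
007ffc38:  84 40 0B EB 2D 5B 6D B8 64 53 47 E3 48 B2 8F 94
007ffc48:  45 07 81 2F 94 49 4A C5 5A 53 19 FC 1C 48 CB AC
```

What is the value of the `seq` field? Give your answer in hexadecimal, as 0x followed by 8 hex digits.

0xFC19535A

`seq` follows `width` (8 B), `height` (8 B), `payload_len` (8 B), so it starts at offset 8 + 8 + 8 = 24 and occupies 4 bytes.
Bytes at offsets 24..27: 5A 53 19 FC.
Little-endian stores the least-significant byte at the lowest address.
Reassemble most-significant byte first: FC 19 53 5A → 0xFC19535A.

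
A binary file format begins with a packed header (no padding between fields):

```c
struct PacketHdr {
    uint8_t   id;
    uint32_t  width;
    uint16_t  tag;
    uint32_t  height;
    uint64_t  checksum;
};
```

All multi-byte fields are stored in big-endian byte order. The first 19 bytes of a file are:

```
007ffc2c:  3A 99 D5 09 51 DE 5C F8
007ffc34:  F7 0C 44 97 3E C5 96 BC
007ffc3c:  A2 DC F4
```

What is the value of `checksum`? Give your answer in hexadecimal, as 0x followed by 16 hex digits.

0x973EC596BCA2DCF4

`checksum` follows `id` (1 B), `width` (4 B), `tag` (2 B), `height` (4 B), so it starts at offset 1 + 4 + 2 + 4 = 11 and occupies 8 bytes.
Bytes at offsets 11..18: 97 3E C5 96 BC A2 DC F4.
Big-endian: lowest address holds the most-significant byte.
The bytes are already most-significant first: 0x973EC596BCA2DCF4.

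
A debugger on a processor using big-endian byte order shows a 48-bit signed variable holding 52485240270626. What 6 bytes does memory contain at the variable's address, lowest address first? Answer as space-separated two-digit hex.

52485240270626 in hexadecimal, padded to 48 bits, is 0x2FBC2C1A2F22.
Split into bytes (most-significant first): 2F BC 2C 1A 2F 22.
In big-endian order the high byte comes first in memory.
So the memory order matches the most-significant-first order: 2F BC 2C 1A 2F 22.

2F BC 2C 1A 2F 22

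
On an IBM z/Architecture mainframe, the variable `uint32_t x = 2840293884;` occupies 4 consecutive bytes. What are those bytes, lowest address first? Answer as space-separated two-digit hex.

2840293884 in hexadecimal, padded to 32 bits, is 0xA94B71FC.
Split into bytes (most-significant first): A9 4B 71 FC.
In big-endian order the high byte comes first in memory.
So the memory order matches the most-significant-first order: A9 4B 71 FC.

A9 4B 71 FC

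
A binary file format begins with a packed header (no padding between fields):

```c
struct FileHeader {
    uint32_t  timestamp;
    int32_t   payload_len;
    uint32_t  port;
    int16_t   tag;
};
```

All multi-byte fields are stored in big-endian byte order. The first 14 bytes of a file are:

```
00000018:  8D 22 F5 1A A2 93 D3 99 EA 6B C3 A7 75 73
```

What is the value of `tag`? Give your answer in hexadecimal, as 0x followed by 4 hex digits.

`tag` follows `timestamp` (4 B), `payload_len` (4 B), `port` (4 B), so it starts at offset 4 + 4 + 4 = 12 and occupies 2 bytes.
Bytes at offsets 12..13: 75 73.
Big-endian stores the most-significant byte at the lowest address.
The bytes are already most-significant first: 0x7573.

0x7573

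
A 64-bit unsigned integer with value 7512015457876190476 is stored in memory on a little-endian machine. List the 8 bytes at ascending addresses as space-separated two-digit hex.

7512015457876190476 in hexadecimal, padded to 64 bits, is 0x68400A4231F4250C.
Split into bytes (most-significant first): 68 40 0A 42 31 F4 25 0C.
Little-endian: lowest address holds the least-significant byte.
So at ascending addresses the bytes are 0C 25 F4 31 42 0A 40 68.

0C 25 F4 31 42 0A 40 68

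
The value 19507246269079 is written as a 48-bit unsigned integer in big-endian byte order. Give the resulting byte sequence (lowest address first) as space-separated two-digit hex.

11 BD E2 7C 02 97

19507246269079 in hexadecimal, padded to 48 bits, is 0x11BDE27C0297.
Split into bytes (most-significant first): 11 BD E2 7C 02 97.
Big-endian: lowest address holds the most-significant byte.
So the memory order matches the most-significant-first order: 11 BD E2 7C 02 97.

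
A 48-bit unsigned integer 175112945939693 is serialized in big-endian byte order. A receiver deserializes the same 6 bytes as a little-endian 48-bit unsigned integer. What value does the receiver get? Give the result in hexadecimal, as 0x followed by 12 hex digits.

175112945939693 in 48-bit hexadecimal is 0x9F43A8F034ED.
Stored big-endian, the bytes at ascending addresses are 9F 43 A8 F0 34 ED.
Read back as little-endian, the first byte is least significant, giving 0xED34F0A8439F.

0xED34F0A8439F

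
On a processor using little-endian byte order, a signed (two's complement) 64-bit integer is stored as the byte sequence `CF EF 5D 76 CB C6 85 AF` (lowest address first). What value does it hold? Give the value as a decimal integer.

-5799010368003117105

Little-endian: lowest address holds the least-significant byte.
Reassemble most-significant byte first: AF 85 C6 CB 76 5D EF CF → 0xAF85C6CB765DEFCF.
Top bit is set, so as a signed 64-bit value this is 0xAF85C6CB765DEFCF − 2^64 = -5799010368003117105.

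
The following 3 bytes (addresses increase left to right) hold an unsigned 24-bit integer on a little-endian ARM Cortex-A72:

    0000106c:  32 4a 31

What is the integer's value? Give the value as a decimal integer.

3230258

Little-endian stores the least-significant byte at the lowest address.
Reassemble most-significant byte first: 31 4A 32 → 0x314A32.
0x314A32 = 3230258.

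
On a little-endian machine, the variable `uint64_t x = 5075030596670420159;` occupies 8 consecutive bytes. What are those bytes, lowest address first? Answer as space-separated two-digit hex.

BF 74 C7 62 70 21 6E 46

5075030596670420159 in hexadecimal, padded to 64 bits, is 0x466E217062C774BF.
Split into bytes (most-significant first): 46 6E 21 70 62 C7 74 BF.
In little-endian order the low byte comes first in memory.
So at ascending addresses the bytes are BF 74 C7 62 70 21 6E 46.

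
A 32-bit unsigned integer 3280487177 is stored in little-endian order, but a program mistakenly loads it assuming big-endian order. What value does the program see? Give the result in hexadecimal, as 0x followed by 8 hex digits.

3280487177 in 32-bit hexadecimal is 0xC3884309.
Stored little-endian, the bytes at ascending addresses are 09 43 88 C3.
Read back as big-endian, the last byte is least significant, giving 0x094388C3.

0x094388C3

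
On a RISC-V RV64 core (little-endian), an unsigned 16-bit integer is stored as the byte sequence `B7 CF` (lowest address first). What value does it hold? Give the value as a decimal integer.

Little-endian: lowest address holds the least-significant byte.
Reassemble most-significant byte first: CF B7 → 0xCFB7.
0xCFB7 = 53175.

53175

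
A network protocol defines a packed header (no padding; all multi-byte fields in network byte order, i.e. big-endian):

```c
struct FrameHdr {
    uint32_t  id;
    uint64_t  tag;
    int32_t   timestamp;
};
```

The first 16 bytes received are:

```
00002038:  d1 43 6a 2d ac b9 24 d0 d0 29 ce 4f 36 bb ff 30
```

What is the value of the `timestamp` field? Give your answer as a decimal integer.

`timestamp` follows `id` (4 B), `tag` (8 B), so it starts at offset 4 + 8 = 12 and occupies 4 bytes.
Bytes at offsets 12..15: 36 BB FF 30.
Big-endian stores the most-significant byte at the lowest address.
The bytes are already most-significant first: 0x36BBFF30.
0x36BBFF30 = 918290224.

918290224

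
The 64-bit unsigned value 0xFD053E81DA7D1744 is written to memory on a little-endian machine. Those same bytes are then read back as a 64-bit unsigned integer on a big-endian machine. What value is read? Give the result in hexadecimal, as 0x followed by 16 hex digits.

Stored little-endian, the bytes at ascending addresses are 44 17 7D DA 81 3E 05 FD.
Read back as big-endian, the last byte is least significant, giving 0x44177DDA813E05FD.

0x44177DDA813E05FD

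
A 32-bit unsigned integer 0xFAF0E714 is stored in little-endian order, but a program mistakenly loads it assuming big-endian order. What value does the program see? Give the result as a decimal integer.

350744826

Stored little-endian, the bytes at ascending addresses are 14 E7 F0 FA.
Read back as big-endian, the last byte is least significant, giving 0x14E7F0FA.
0x14E7F0FA = 350744826.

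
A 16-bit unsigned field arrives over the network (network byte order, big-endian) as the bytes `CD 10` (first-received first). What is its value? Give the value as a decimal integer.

Big-endian: lowest address holds the most-significant byte.
The bytes are already most-significant first: 0xCD10.
0xCD10 = 52496.

52496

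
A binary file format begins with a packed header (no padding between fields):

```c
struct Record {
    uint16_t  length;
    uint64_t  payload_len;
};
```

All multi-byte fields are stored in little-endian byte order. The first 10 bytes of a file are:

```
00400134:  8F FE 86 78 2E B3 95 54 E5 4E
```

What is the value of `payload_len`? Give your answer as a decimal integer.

5685043106558146694

`payload_len` follows `length` (2 bytes), so it starts at byte offset 2 and occupies 8 bytes.
Bytes at offsets 2..9: 86 78 2E B3 95 54 E5 4E.
In little-endian order the low byte comes first in memory.
Reassemble most-significant byte first: 4E E5 54 95 B3 2E 78 86 → 0x4EE55495B32E7886.
0x4EE55495B32E7886 = 5685043106558146694.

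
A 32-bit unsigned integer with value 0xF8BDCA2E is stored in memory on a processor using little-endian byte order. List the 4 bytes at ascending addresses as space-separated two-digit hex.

Split into bytes (most-significant first): F8 BD CA 2E.
Little-endian: lowest address holds the least-significant byte.
So at ascending addresses the bytes are 2E CA BD F8.

2E CA BD F8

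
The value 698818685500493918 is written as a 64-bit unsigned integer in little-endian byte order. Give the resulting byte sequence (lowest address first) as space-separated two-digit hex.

698818685500493918 in hexadecimal, padded to 64 bits, is 0x09B2B3E457A9905E.
Split into bytes (most-significant first): 09 B2 B3 E4 57 A9 90 5E.
Little-endian stores the least-significant byte at the lowest address.
So at ascending addresses the bytes are 5E 90 A9 57 E4 B3 B2 09.

5E 90 A9 57 E4 B3 B2 09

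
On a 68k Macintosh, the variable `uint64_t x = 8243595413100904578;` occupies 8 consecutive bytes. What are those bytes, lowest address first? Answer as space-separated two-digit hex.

72 67 22 5A 0D EB 40 82

8243595413100904578 in hexadecimal, padded to 64 bits, is 0x7267225A0DEB4082.
Split into bytes (most-significant first): 72 67 22 5A 0D EB 40 82.
Big-endian stores the most-significant byte at the lowest address.
So the memory order matches the most-significant-first order: 72 67 22 5A 0D EB 40 82.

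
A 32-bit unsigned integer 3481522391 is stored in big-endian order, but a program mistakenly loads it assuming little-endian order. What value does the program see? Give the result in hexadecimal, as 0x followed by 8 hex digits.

0xD7D083CF

3481522391 in 32-bit hexadecimal is 0xCF83D0D7.
Stored big-endian, the bytes at ascending addresses are CF 83 D0 D7.
Read back as little-endian, the first byte is least significant, giving 0xD7D083CF.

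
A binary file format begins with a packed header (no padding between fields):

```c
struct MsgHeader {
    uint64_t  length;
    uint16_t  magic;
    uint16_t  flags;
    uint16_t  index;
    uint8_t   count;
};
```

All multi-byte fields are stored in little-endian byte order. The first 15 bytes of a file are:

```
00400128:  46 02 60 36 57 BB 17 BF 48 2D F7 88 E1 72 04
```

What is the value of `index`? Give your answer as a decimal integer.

29409

`index` follows `length` (8 B), `magic` (2 B), `flags` (2 B), so it starts at offset 8 + 2 + 2 = 12 and occupies 2 bytes.
Bytes at offsets 12..13: E1 72.
Little-endian stores the least-significant byte at the lowest address.
Reassemble most-significant byte first: 72 E1 → 0x72E1.
0x72E1 = 29409.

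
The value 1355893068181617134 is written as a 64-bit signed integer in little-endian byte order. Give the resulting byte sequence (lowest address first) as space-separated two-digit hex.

1355893068181617134 in hexadecimal, padded to 64 bits, is 0x12D1198FCA6139EE.
Split into bytes (most-significant first): 12 D1 19 8F CA 61 39 EE.
In little-endian order the low byte comes first in memory.
So at ascending addresses the bytes are EE 39 61 CA 8F 19 D1 12.

EE 39 61 CA 8F 19 D1 12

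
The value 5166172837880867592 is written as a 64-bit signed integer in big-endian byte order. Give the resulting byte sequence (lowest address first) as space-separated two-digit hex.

5166172837880867592 in hexadecimal, padded to 64 bits, is 0x47B1EED312292B08.
Split into bytes (most-significant first): 47 B1 EE D3 12 29 2B 08.
Big-endian stores the most-significant byte at the lowest address.
So the memory order matches the most-significant-first order: 47 B1 EE D3 12 29 2B 08.

47 B1 EE D3 12 29 2B 08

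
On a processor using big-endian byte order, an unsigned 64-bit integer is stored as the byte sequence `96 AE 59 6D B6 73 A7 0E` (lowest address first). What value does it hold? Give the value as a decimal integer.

10857714079384184590

In big-endian order the high byte comes first in memory.
The bytes are already most-significant first: 0x96AE596DB673A70E.
0x96AE596DB673A70E = 10857714079384184590.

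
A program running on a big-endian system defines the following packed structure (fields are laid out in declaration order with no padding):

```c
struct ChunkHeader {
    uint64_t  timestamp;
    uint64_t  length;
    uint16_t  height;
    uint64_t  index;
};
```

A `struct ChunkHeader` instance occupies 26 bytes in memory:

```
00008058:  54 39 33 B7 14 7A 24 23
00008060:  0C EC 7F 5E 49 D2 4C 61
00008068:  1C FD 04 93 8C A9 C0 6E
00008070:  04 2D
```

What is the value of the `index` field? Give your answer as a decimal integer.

`index` follows `timestamp` (8 B), `length` (8 B), `height` (2 B), so it starts at offset 8 + 8 + 2 = 18 and occupies 8 bytes.
Bytes at offsets 18..25: 04 93 8C A9 C0 6E 04 2D.
Big-endian stores the most-significant byte at the lowest address.
The bytes are already most-significant first: 0x04938CA9C06E042D.
0x04938CA9C06E042D = 329761858433975341.

329761858433975341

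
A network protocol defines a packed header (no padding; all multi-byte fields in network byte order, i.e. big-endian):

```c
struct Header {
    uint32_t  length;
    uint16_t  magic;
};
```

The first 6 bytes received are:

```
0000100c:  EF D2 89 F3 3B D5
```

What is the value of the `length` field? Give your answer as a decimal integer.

`length` is the first field, at byte offset 0, occupying 4 bytes.
Bytes at offsets 0..3: EF D2 89 F3.
Big-endian: lowest address holds the most-significant byte.
The bytes are already most-significant first: 0xEFD289F3.
0xEFD289F3 = 4023552499.

4023552499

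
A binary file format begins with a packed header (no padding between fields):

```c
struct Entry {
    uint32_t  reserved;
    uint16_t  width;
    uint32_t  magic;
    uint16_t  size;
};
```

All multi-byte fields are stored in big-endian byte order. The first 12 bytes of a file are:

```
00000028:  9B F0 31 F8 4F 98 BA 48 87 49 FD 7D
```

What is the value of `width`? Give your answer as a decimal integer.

`width` follows `reserved` (4 bytes), so it starts at byte offset 4 and occupies 2 bytes.
Bytes at offsets 4..5: 4F 98.
Big-endian stores the most-significant byte at the lowest address.
The bytes are already most-significant first: 0x4F98.
0x4F98 = 20376.

20376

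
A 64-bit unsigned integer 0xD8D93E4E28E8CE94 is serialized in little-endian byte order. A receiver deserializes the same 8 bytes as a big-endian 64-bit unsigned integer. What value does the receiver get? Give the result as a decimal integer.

Stored little-endian, the bytes at ascending addresses are 94 CE E8 28 4E 3E D9 D8.
Read back as big-endian, the last byte is least significant, giving 0x94CEE8284E3ED9D8.
0x94CEE8284E3ED9D8 = 10722763022624807384.

10722763022624807384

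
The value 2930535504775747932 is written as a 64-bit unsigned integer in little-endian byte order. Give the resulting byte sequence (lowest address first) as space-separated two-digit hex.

5C 19 D4 D3 83 5A AB 28

2930535504775747932 in hexadecimal, padded to 64 bits, is 0x28AB5A83D3D4195C.
Split into bytes (most-significant first): 28 AB 5A 83 D3 D4 19 5C.
Little-endian stores the least-significant byte at the lowest address.
So at ascending addresses the bytes are 5C 19 D4 D3 83 5A AB 28.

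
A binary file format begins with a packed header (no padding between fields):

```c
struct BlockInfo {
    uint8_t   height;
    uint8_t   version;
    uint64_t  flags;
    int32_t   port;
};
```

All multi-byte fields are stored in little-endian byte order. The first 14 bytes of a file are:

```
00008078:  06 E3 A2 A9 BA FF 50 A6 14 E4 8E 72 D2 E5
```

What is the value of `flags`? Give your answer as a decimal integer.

16434943806999800226

`flags` follows `height` (1 B), `version` (1 B), so it starts at offset 1 + 1 = 2 and occupies 8 bytes.
Bytes at offsets 2..9: A2 A9 BA FF 50 A6 14 E4.
Little-endian: lowest address holds the least-significant byte.
Reassemble most-significant byte first: E4 14 A6 50 FF BA A9 A2 → 0xE414A650FFBAA9A2.
0xE414A650FFBAA9A2 = 16434943806999800226.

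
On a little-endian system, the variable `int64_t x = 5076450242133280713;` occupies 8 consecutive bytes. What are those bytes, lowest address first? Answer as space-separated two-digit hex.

C9 C7 4C 5A 99 2C 73 46

5076450242133280713 in hexadecimal, padded to 64 bits, is 0x46732C995A4CC7C9.
Split into bytes (most-significant first): 46 73 2C 99 5A 4C C7 C9.
Little-endian stores the least-significant byte at the lowest address.
So at ascending addresses the bytes are C9 C7 4C 5A 99 2C 73 46.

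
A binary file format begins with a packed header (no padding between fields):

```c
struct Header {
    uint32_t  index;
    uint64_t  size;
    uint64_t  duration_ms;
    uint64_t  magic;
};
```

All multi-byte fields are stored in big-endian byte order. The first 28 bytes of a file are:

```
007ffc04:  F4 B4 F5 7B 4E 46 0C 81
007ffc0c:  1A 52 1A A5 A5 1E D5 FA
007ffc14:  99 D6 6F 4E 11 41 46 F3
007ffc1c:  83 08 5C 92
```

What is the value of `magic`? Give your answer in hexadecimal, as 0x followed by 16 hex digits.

`magic` follows `index` (4 B), `size` (8 B), `duration_ms` (8 B), so it starts at offset 4 + 8 + 8 = 20 and occupies 8 bytes.
Bytes at offsets 20..27: 11 41 46 F3 83 08 5C 92.
Big-endian: lowest address holds the most-significant byte.
The bytes are already most-significant first: 0x114146F383085C92.

0x114146F383085C92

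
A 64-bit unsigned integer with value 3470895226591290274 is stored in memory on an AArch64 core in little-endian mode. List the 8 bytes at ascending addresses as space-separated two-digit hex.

A2 A3 92 A9 D1 18 2B 30

3470895226591290274 in hexadecimal, padded to 64 bits, is 0x302B18D1A992A3A2.
Split into bytes (most-significant first): 30 2B 18 D1 A9 92 A3 A2.
In little-endian order the low byte comes first in memory.
So at ascending addresses the bytes are A2 A3 92 A9 D1 18 2B 30.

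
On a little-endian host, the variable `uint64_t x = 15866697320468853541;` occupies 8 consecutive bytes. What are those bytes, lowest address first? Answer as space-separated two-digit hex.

15866697320468853541 in hexadecimal, padded to 64 bits, is 0xDC31D525C9303325.
Split into bytes (most-significant first): DC 31 D5 25 C9 30 33 25.
Little-endian stores the least-significant byte at the lowest address.
So at ascending addresses the bytes are 25 33 30 C9 25 D5 31 DC.

25 33 30 C9 25 D5 31 DC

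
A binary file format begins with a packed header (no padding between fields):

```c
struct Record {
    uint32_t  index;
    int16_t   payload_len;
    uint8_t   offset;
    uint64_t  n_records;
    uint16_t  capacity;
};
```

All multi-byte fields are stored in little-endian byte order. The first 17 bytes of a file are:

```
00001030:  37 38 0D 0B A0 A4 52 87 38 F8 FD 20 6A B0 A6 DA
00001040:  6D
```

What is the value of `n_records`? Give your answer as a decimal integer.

12011216896129513607

`n_records` follows `index` (4 B), `payload_len` (2 B), `offset` (1 B), so it starts at offset 4 + 2 + 1 = 7 and occupies 8 bytes.
Bytes at offsets 7..14: 87 38 F8 FD 20 6A B0 A6.
Little-endian: lowest address holds the least-significant byte.
Reassemble most-significant byte first: A6 B0 6A 20 FD F8 38 87 → 0xA6B06A20FDF83887.
0xA6B06A20FDF83887 = 12011216896129513607.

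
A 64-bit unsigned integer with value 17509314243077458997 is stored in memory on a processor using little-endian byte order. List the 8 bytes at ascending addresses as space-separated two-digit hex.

17509314243077458997 in hexadecimal, padded to 64 bits, is 0xF2FD94892751CC35.
Split into bytes (most-significant first): F2 FD 94 89 27 51 CC 35.
Little-endian stores the least-significant byte at the lowest address.
So at ascending addresses the bytes are 35 CC 51 27 89 94 FD F2.

35 CC 51 27 89 94 FD F2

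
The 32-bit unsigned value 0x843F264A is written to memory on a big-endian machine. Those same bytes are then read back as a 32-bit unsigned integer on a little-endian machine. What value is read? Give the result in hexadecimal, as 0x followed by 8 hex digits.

0x4A263F84

Stored big-endian, the bytes at ascending addresses are 84 3F 26 4A.
Read back as little-endian, the first byte is least significant, giving 0x4A263F84.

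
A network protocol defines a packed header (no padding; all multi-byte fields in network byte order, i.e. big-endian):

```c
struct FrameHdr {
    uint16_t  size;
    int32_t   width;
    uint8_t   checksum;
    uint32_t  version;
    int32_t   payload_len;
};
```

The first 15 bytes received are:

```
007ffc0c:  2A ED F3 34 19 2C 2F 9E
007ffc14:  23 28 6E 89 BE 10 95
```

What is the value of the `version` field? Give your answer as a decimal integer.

2653104238

`version` follows `size` (2 B), `width` (4 B), `checksum` (1 B), so it starts at offset 2 + 4 + 1 = 7 and occupies 4 bytes.
Bytes at offsets 7..10: 9E 23 28 6E.
Big-endian: lowest address holds the most-significant byte.
The bytes are already most-significant first: 0x9E23286E.
0x9E23286E = 2653104238.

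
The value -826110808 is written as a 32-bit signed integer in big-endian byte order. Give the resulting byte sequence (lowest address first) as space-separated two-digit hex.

CE C2 8C A8

Two's complement of -826110808 in 32 bits: 826110808 = 0x313D7358; invert → 0xCEC28CA7; add 1 → 0xCEC28CA8.
Split into bytes (most-significant first): CE C2 8C A8.
Big-endian: lowest address holds the most-significant byte.
So the memory order matches the most-significant-first order: CE C2 8C A8.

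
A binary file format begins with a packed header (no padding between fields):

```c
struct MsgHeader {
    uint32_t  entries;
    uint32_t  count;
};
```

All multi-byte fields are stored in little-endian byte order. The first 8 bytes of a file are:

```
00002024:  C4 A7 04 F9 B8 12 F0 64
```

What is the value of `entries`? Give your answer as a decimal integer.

4177831876

`entries` is the first field, at byte offset 0, occupying 4 bytes.
Bytes at offsets 0..3: C4 A7 04 F9.
In little-endian order the low byte comes first in memory.
Reassemble most-significant byte first: F9 04 A7 C4 → 0xF904A7C4.
0xF904A7C4 = 4177831876.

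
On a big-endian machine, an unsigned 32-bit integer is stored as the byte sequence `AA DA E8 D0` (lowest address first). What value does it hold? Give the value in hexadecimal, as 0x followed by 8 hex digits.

In big-endian order the high byte comes first in memory.
The bytes are already most-significant first: 0xAADAE8D0.

0xAADAE8D0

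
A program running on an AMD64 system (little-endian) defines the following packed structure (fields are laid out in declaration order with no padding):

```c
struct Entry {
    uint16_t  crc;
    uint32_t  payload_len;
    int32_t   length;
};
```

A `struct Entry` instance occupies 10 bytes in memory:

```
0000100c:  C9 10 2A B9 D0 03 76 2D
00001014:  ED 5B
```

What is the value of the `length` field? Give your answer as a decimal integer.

1542270326

`length` follows `crc` (2 B), `payload_len` (4 B), so it starts at offset 2 + 4 = 6 and occupies 4 bytes.
Bytes at offsets 6..9: 76 2D ED 5B.
Little-endian stores the least-significant byte at the lowest address.
Reassemble most-significant byte first: 5B ED 2D 76 → 0x5BED2D76.
0x5BED2D76 = 1542270326.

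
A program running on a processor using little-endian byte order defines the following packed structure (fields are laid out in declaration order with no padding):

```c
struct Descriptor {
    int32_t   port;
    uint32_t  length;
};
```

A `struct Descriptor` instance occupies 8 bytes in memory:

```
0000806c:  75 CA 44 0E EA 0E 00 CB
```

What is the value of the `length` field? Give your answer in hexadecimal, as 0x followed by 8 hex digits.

0xCB000EEA

`length` follows `port` (4 bytes), so it starts at byte offset 4 and occupies 4 bytes.
Bytes at offsets 4..7: EA 0E 00 CB.
Little-endian: lowest address holds the least-significant byte.
Reassemble most-significant byte first: CB 00 0E EA → 0xCB000EEA.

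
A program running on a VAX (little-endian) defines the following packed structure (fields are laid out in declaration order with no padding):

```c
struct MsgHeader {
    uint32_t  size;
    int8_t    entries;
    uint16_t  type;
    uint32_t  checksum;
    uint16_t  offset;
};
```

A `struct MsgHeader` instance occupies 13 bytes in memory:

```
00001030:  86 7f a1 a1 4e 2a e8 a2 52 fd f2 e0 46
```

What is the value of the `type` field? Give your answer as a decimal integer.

`type` follows `size` (4 B), `entries` (1 B), so it starts at offset 4 + 1 = 5 and occupies 2 bytes.
Bytes at offsets 5..6: 2A E8.
Little-endian: lowest address holds the least-significant byte.
Reassemble most-significant byte first: E8 2A → 0xE82A.
0xE82A = 59434.

59434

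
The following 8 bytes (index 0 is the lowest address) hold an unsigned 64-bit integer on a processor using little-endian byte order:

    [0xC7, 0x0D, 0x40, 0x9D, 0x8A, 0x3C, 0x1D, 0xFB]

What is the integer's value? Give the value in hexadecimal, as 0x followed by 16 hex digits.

0xFB1D3C8A9D400DC7

Little-endian stores the least-significant byte at the lowest address.
Reassemble most-significant byte first: FB 1D 3C 8A 9D 40 0D C7 → 0xFB1D3C8A9D400DC7.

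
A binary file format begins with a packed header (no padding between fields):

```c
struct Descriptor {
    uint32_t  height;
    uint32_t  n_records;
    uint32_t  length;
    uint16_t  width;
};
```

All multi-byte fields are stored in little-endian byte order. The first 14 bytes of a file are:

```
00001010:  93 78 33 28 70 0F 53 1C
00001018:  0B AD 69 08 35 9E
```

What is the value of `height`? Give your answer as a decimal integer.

`height` is the first field, at byte offset 0, occupying 4 bytes.
Bytes at offsets 0..3: 93 78 33 28.
Little-endian: lowest address holds the least-significant byte.
Reassemble most-significant byte first: 28 33 78 93 → 0x28337893.
0x28337893 = 674461843.

674461843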